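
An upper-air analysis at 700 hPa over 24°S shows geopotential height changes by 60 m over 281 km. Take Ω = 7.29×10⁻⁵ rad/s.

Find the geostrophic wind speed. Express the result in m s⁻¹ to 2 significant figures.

35 m s⁻¹

Coriolis parameter at 24°S:
f = 2Ω sin φ = 2 × 7.29×10⁻⁵ × sin 24° = 5.93×10⁻⁵ s⁻¹
Height gradient: |∂Z/∂n| = 60 m / 281000 m = 2.14×10⁻⁴
On a pressure surface, geostrophic balance gives V_g = (g/f)|∂Z/∂n|:
V_g = 9.81 × 2.14×10⁻⁴ / 5.93×10⁻⁵ = 35.3 m/s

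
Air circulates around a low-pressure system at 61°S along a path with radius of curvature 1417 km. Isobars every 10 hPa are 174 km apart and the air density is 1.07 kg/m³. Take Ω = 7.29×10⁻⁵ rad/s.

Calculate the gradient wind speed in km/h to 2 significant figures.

130 km/h

Coriolis parameter at 61°S:
f = 2Ω sin φ = 2 × 7.29×10⁻⁵ × sin 61° = 1.28×10⁻⁴ s⁻¹
Pressure gradient: |∂P/∂n| = 1000 Pa / 174000 m = 5.75×10⁻³ Pa/m
Geostrophic speed: V_g = |∂P/∂n|/(fρ) = 5.75×10⁻³/(1.28×10⁻⁴ × 1.07) = 42.1 m/s
Around a low, centrifugal force acts outward with Coriolis, so pressure-gradient force balances both:
(1/ρ)|∂P/∂n| = fV + V²/R  →  V² + fR·V − fR·V_g = 0
With fR = 1.28×10⁻⁴ × 1417×10³ m = 181 m/s:
V = [−fR + √((fR)² + 4 fR V_g)]/2 = [−181 + √(181² + 4×181×42.1)]/2 = 35.2 m/s
Subgeostrophic (V < V_g = 42.1 m/s), as expected around a low.
Converting: 35.2 m/s × 3.6 = 130 km/h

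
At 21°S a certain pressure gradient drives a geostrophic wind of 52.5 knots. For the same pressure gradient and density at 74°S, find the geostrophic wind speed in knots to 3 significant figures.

With the same pressure gradient and density, V_g ∝ 1/f ∝ 1/sin φ.
V₂ = V₁ · sin φ₁ / sin φ₂ = 52.5 × sin 21° / sin 74°
V₂ = 52.5 × 0.3584/0.9613 = 19.6 knots

19.6 knots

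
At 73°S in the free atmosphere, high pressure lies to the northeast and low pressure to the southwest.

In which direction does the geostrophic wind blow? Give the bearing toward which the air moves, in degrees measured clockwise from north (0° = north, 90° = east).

135°

The pressure-gradient force points toward the southwest (bearing 225°).
Geostrophic balance: in the Southern Hemisphere the Coriolis force deflects motion to the left, so the geostrophic wind blows 90° to the left of the pressure-gradient force (low pressure on the right).
Rotating 225° by 90° counterclockwise gives 135° — the wind blows toward the southeast.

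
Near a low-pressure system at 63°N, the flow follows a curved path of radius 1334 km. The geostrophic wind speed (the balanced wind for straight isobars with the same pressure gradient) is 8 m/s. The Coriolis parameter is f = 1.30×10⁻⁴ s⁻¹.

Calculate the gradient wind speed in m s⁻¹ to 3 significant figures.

7.66 m s⁻¹

Around a low, centrifugal force acts outward with Coriolis, so pressure-gradient force balances both:
(1/ρ)|∂P/∂n| = fV + V²/R  →  V² + fR·V − fR·V_g = 0
With fR = 1.30×10⁻⁴ × 1334×10³ m = 173 m/s:
V = [−fR + √((fR)² + 4 fR V_g)]/2 = [−173 + √(173² + 4×173×8)]/2 = 7.66 m/s
Subgeostrophic (V < V_g = 8 m/s), as expected around a low.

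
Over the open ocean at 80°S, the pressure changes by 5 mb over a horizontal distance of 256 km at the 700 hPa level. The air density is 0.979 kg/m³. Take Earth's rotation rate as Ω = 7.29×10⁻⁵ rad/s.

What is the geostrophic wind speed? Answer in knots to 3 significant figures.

Coriolis parameter at 80°S:
f = 2Ω sin φ = 2 × 7.29×10⁻⁵ × sin 80° = 1.44×10⁻⁴ s⁻¹
Pressure gradient: |∂P/∂n| = 500 Pa / 256000 m = 1.95×10⁻³ Pa/m
Geostrophic balance (pressure-gradient force = Coriolis force):
V_g = (1/(fρ)) |∂P/∂n| = 1.95×10⁻³ / (1.44×10⁻⁴ × 0.979) = 13.9 m/s
Converting: 13.9 m/s × 1.944 = 27.0 knots

27.0 knots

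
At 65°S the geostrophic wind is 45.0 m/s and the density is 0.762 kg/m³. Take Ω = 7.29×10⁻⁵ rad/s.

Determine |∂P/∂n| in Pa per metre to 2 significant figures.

4.5×10⁻³ Pa/m

Coriolis parameter at 65°S:
f = 2Ω sin φ = 2 × 7.29×10⁻⁵ × sin 65° = 1.32×10⁻⁴ s⁻¹
Geostrophic balance rearranged: |∂P/∂n| = f ρ V_g
|∂P/∂n| = 1.32×10⁻⁴ × 0.762 × 45.0 = 4.53×10⁻³ Pa/m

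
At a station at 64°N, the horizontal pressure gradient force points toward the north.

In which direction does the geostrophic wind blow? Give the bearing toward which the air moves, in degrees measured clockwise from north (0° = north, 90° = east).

090°

The pressure-gradient force points toward the north (bearing 000°).
Geostrophic balance: in the Northern Hemisphere the Coriolis force deflects motion to the right, so the geostrophic wind blows 90° to the right of the pressure-gradient force (low pressure on the left).
Rotating 000° by 90° clockwise gives 090° — the wind blows toward the east.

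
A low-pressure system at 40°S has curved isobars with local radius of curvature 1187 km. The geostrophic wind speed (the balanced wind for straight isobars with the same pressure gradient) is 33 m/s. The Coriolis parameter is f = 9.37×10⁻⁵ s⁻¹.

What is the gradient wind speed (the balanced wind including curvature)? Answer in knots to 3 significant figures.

Around a low, centrifugal force acts outward with Coriolis, so pressure-gradient force balances both:
(1/ρ)|∂P/∂n| = fV + V²/R  →  V² + fR·V − fR·V_g = 0
With fR = 9.37×10⁻⁵ × 1187×10³ m = 111 m/s:
V = [−fR + √((fR)² + 4 fR V_g)]/2 = [−111 + √(111² + 4×111×33)]/2 = 26.6 m/s
Subgeostrophic (V < V_g = 33 m/s), as expected around a low.
Converting: 26.6 m/s × 1.944 = 51.8 knots

51.8 knots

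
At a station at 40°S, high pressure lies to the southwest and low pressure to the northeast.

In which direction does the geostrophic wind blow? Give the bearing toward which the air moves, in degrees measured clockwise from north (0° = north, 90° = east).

315°

The pressure-gradient force points toward the northeast (bearing 045°).
Geostrophic balance: in the Southern Hemisphere the Coriolis force deflects motion to the left, so the geostrophic wind blows 90° to the left of the pressure-gradient force (low pressure on the right).
Rotating 045° by 90° counterclockwise gives 315° — the wind blows toward the northwest.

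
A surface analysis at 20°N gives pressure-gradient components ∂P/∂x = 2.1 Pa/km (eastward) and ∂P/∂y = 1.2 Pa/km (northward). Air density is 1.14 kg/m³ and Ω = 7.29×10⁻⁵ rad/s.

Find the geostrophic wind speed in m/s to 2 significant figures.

Coriolis parameter at 20°N:
f = 2Ω sin φ = 2 × 7.29×10⁻⁵ × sin 20° = 4.99×10⁻⁵ s⁻¹
Component geostrophic relations (x east, y north):
u_g = −(1/(fρ)) ∂P/∂y,  v_g = (1/(fρ)) ∂P/∂x
u_g = −(1.2×10⁻³)/(4.99×10⁻⁵ × 1.14) = −21.1 m/s;  v_g = (2.1×10⁻³)/(4.99×10⁻⁵ × 1.14) = 36.9 m/s
|V_g| = √(u_g² + v_g²) = 42.5 m/s

43 m/s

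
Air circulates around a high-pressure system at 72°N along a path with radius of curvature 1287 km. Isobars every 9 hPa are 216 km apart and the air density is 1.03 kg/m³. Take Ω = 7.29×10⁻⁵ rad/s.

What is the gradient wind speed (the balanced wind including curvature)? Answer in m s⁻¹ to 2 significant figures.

Coriolis parameter at 72°N:
f = 2Ω sin φ = 2 × 7.29×10⁻⁵ × sin 72° = 1.39×10⁻⁴ s⁻¹
Pressure gradient: |∂P/∂n| = 900 Pa / 216000 m = 4.17×10⁻³ Pa/m
Geostrophic speed: V_g = |∂P/∂n|/(fρ) = 4.17×10⁻³/(1.39×10⁻⁴ × 1.03) = 29.2 m/s
Around a high, pressure-gradient force acts outward with centrifugal, so Coriolis balances both:
fV = (1/ρ)|∂P/∂n| + V²/R  →  V² − fR·V + fR·V_g = 0
With fR = 1.39×10⁻⁴ × 1287×10³ m = 178 m/s:
V = [fR − √((fR)² − 4 fR V_g)]/2 = [178 − √(178² − 4×178×29.2)]/2 = 36.7 m/s
Supergeostrophic (V > V_g = 29.2 m/s), as expected around a high.

37 m s⁻¹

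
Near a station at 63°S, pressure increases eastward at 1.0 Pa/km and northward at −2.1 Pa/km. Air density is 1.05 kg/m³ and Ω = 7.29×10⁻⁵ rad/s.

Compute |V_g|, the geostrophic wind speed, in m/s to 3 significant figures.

Coriolis parameter at 63°S:
f = 2Ω sin φ = 2 × 7.29×10⁻⁵ × sin 63° = 1.30×10⁻⁴ s⁻¹
In the Southern Hemisphere f is negative: f = −1.30×10⁻⁴ s⁻¹.
Component geostrophic relations (x east, y north):
u_g = −(1/(fρ)) ∂P/∂y,  v_g = (1/(fρ)) ∂P/∂x
u_g = −(−2.1×10⁻³)/(−1.30×10⁻⁴ × 1.05) = −15.4 m/s;  v_g = (1.0×10⁻³)/(−1.30×10⁻⁴ × 1.05) = −7.33 m/s
|V_g| = √(u_g² + v_g²) = 17.1 m/s

17.1 m/s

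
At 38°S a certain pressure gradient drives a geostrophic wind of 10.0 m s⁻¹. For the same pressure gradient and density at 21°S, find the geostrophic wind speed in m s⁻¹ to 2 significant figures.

With the same pressure gradient and density, V_g ∝ 1/f ∝ 1/sin φ.
V₂ = V₁ · sin φ₁ / sin φ₂ = 10.0 × sin 38° / sin 21°
V₂ = 10.0 × 0.6157/0.3584 = 17 m s⁻¹

17 m s⁻¹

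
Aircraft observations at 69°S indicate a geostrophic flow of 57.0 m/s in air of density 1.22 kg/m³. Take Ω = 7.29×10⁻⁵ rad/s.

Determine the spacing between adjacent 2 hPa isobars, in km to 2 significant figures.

Coriolis parameter at 69°S:
f = 2Ω sin φ = 2 × 7.29×10⁻⁵ × sin 69° = 1.36×10⁻⁴ s⁻¹
Geostrophic balance rearranged: |∂P/∂n| = f ρ V_g
|∂P/∂n| = 1.36×10⁻⁴ × 1.22 × 57.0 = 9.47×10⁻³ Pa/m
Isobar spacing: Δn = ΔP/|∂P/∂n| = 200 Pa / 9.47×10⁻³ Pa/m = 21129 m ≈ 21 km

21 km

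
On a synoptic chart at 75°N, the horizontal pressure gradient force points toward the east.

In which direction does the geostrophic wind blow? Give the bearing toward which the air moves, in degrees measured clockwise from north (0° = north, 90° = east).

The pressure-gradient force points toward the east (bearing 090°).
Geostrophic balance: in the Northern Hemisphere the Coriolis force deflects motion to the right, so the geostrophic wind blows 90° to the right of the pressure-gradient force (low pressure on the left).
Rotating 090° by 90° clockwise gives 180° — the wind blows toward the south.

180°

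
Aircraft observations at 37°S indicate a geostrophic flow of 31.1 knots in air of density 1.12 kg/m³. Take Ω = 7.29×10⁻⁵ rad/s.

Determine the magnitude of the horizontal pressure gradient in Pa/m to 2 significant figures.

1.6×10⁻³ Pa/m

Coriolis parameter at 37°S:
f = 2Ω sin φ = 2 × 7.29×10⁻⁵ × sin 37° = 8.77×10⁻⁵ s⁻¹
Wind speed in SI: 31.1 knots = 16.0 m/s
Geostrophic balance rearranged: |∂P/∂n| = f ρ V_g
|∂P/∂n| = 8.77×10⁻⁵ × 1.12 × 16.0 = 1.57×10⁻³ Pa/m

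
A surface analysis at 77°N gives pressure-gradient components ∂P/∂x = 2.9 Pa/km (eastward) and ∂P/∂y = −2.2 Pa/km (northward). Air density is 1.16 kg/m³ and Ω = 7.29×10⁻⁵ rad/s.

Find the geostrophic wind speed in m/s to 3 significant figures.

Coriolis parameter at 77°N:
f = 2Ω sin φ = 2 × 7.29×10⁻⁵ × sin 77° = 1.42×10⁻⁴ s⁻¹
Component geostrophic relations (x east, y north):
u_g = −(1/(fρ)) ∂P/∂y,  v_g = (1/(fρ)) ∂P/∂x
u_g = −(−2.2×10⁻³)/(1.42×10⁻⁴ × 1.16) = 13.4 m/s;  v_g = (2.9×10⁻³)/(1.42×10⁻⁴ × 1.16) = 17.6 m/s
|V_g| = √(u_g² + v_g²) = 22.1 m/s

22.1 m/s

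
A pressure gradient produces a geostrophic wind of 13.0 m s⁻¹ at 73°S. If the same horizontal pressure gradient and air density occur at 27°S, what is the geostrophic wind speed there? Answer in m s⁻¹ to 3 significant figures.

With the same pressure gradient and density, V_g ∝ 1/f ∝ 1/sin φ.
V₂ = V₁ · sin φ₁ / sin φ₂ = 13.0 × sin 73° / sin 27°
V₂ = 13.0 × 0.9563/0.4540 = 27.4 m s⁻¹

27.4 m s⁻¹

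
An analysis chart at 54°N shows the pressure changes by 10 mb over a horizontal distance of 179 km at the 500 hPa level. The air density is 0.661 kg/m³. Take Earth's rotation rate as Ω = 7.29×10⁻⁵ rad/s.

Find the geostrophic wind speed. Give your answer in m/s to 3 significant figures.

71.7 m/s

Coriolis parameter at 54°N:
f = 2Ω sin φ = 2 × 7.29×10⁻⁵ × sin 54° = 1.18×10⁻⁴ s⁻¹
Pressure gradient: |∂P/∂n| = 1000 Pa / 179000 m = 5.59×10⁻³ Pa/m
Geostrophic balance (pressure-gradient force = Coriolis force):
V_g = (1/(fρ)) |∂P/∂n| = 5.59×10⁻³ / (1.18×10⁻⁴ × 0.661) = 71.7 m/s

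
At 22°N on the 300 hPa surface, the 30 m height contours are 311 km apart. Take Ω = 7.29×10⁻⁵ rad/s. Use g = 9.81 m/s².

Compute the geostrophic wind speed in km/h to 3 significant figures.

Coriolis parameter at 22°N:
f = 2Ω sin φ = 2 × 7.29×10⁻⁵ × sin 22° = 5.46×10⁻⁵ s⁻¹
Height gradient: |∂Z/∂n| = 30 m / 311000 m = 9.65×10⁻⁵
On a pressure surface, geostrophic balance gives V_g = (g/f)|∂Z/∂n|:
V_g = 9.81 × 9.65×10⁻⁵ / 5.46×10⁻⁵ = 17.3 m/s
Converting: 17.3 m/s × 3.6 = 62.4 km/h

62.4 km/h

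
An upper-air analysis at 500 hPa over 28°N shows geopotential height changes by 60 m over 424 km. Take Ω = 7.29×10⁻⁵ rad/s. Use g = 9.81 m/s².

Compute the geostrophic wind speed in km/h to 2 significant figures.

Coriolis parameter at 28°N:
f = 2Ω sin φ = 2 × 7.29×10⁻⁵ × sin 28° = 6.84×10⁻⁵ s⁻¹
Height gradient: |∂Z/∂n| = 60 m / 424000 m = 1.42×10⁻⁴
On a pressure surface, geostrophic balance gives V_g = (g/f)|∂Z/∂n|:
V_g = 9.81 × 1.42×10⁻⁴ / 6.84×10⁻⁵ = 20.3 m/s
Converting: 20.3 m/s × 3.6 = 73 km/h

73 km/h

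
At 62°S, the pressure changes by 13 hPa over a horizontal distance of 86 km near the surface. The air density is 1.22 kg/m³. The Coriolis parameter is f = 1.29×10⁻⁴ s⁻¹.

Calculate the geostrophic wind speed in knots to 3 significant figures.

187 knots

Pressure gradient: |∂P/∂n| = 1300 Pa / 86000 m = 1.51×10⁻² Pa/m
Geostrophic balance (pressure-gradient force = Coriolis force):
V_g = (1/(fρ)) |∂P/∂n| = 1.51×10⁻² / (1.29×10⁻⁴ × 1.22) = 96.0 m/s
Converting: 96.0 m/s × 1.944 = 187 knots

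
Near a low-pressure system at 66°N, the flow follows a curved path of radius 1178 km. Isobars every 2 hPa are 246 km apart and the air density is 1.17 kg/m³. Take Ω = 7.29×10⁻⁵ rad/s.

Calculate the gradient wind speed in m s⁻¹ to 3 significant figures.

5.05 m s⁻¹

Coriolis parameter at 66°N:
f = 2Ω sin φ = 2 × 7.29×10⁻⁵ × sin 66° = 1.33×10⁻⁴ s⁻¹
Pressure gradient: |∂P/∂n| = 200 Pa / 246000 m = 8.13×10⁻⁴ Pa/m
Geostrophic speed: V_g = |∂P/∂n|/(fρ) = 8.13×10⁻⁴/(1.33×10⁻⁴ × 1.17) = 5.22 m/s
Around a low, centrifugal force acts outward with Coriolis, so pressure-gradient force balances both:
(1/ρ)|∂P/∂n| = fV + V²/R  →  V² + fR·V − fR·V_g = 0
With fR = 1.33×10⁻⁴ × 1178×10³ m = 157 m/s:
V = [−fR + √((fR)² + 4 fR V_g)]/2 = [−157 + √(157² + 4×157×5.22)]/2 = 5.05 m/s
Subgeostrophic (V < V_g = 5.22 m/s), as expected around a low.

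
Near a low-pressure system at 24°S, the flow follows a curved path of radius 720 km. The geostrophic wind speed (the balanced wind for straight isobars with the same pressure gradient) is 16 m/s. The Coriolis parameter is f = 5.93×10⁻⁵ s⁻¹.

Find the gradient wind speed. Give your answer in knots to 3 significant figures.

24.1 knots

Around a low, centrifugal force acts outward with Coriolis, so pressure-gradient force balances both:
(1/ρ)|∂P/∂n| = fV + V²/R  →  V² + fR·V − fR·V_g = 0
With fR = 5.93×10⁻⁵ × 720×10³ m = 42.7 m/s:
V = [−fR + √((fR)² + 4 fR V_g)]/2 = [−42.7 + √(42.7² + 4×42.7×16)]/2 = 12.4 m/s
Subgeostrophic (V < V_g = 16 m/s), as expected around a low.
Converting: 12.4 m/s × 1.944 = 24.1 knots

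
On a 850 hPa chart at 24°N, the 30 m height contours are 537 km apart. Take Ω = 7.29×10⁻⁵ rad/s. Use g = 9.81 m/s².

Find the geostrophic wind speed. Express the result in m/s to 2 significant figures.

Coriolis parameter at 24°N:
f = 2Ω sin φ = 2 × 7.29×10⁻⁵ × sin 24° = 5.93×10⁻⁵ s⁻¹
Height gradient: |∂Z/∂n| = 30 m / 537000 m = 5.59×10⁻⁵
On a pressure surface, geostrophic balance gives V_g = (g/f)|∂Z/∂n|:
V_g = 9.81 × 5.59×10⁻⁵ / 5.93×10⁻⁵ = 9.24 m/s

9.2 m/s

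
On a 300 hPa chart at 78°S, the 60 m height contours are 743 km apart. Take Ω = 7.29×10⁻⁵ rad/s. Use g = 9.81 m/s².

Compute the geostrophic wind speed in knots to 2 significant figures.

Coriolis parameter at 78°S:
f = 2Ω sin φ = 2 × 7.29×10⁻⁵ × sin 78° = 1.43×10⁻⁴ s⁻¹
Height gradient: |∂Z/∂n| = 60 m / 743000 m = 8.08×10⁻⁵
On a pressure surface, geostrophic balance gives V_g = (g/f)|∂Z/∂n|:
V_g = 9.81 × 8.08×10⁻⁵ / 1.43×10⁻⁴ = 5.55 m/s
Converting: 5.55 m/s × 1.944 = 11 knots

11 knots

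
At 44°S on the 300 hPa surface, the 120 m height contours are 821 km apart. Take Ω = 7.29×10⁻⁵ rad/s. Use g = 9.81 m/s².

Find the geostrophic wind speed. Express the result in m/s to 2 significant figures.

Coriolis parameter at 44°S:
f = 2Ω sin φ = 2 × 7.29×10⁻⁵ × sin 44° = 1.01×10⁻⁴ s⁻¹
Height gradient: |∂Z/∂n| = 120 m / 821000 m = 1.46×10⁻⁴
On a pressure surface, geostrophic balance gives V_g = (g/f)|∂Z/∂n|:
V_g = 9.81 × 1.46×10⁻⁴ / 1.01×10⁻⁴ = 14.2 m/s

14 m/s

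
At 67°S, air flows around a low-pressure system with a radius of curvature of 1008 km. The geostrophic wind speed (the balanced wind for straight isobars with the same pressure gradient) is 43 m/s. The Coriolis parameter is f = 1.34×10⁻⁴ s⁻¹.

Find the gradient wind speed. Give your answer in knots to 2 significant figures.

Around a low, centrifugal force acts outward with Coriolis, so pressure-gradient force balances both:
(1/ρ)|∂P/∂n| = fV + V²/R  →  V² + fR·V − fR·V_g = 0
With fR = 1.34×10⁻⁴ × 1008×10³ m = 135 m/s:
V = [−fR + √((fR)² + 4 fR V_g)]/2 = [−135 + √(135² + 4×135×43)]/2 = 34.3 m/s
Subgeostrophic (V < V_g = 43 m/s), as expected around a low.
Converting: 34.3 m/s × 1.944 = 67 knots

67 knots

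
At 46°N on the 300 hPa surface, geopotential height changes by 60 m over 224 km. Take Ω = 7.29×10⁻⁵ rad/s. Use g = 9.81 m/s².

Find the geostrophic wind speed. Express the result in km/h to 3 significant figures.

Coriolis parameter at 46°N:
f = 2Ω sin φ = 2 × 7.29×10⁻⁵ × sin 46° = 1.05×10⁻⁴ s⁻¹
Height gradient: |∂Z/∂n| = 60 m / 224000 m = 2.68×10⁻⁴
On a pressure surface, geostrophic balance gives V_g = (g/f)|∂Z/∂n|:
V_g = 9.81 × 2.68×10⁻⁴ / 1.05×10⁻⁴ = 25.1 m/s
Converting: 25.1 m/s × 3.6 = 90.2 km/h

90.2 km/h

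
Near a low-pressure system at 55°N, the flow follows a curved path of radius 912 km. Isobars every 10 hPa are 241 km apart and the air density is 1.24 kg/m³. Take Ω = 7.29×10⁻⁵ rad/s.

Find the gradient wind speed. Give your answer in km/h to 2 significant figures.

83 km/h

Coriolis parameter at 55°N:
f = 2Ω sin φ = 2 × 7.29×10⁻⁵ × sin 55° = 1.19×10⁻⁴ s⁻¹
Pressure gradient: |∂P/∂n| = 1000 Pa / 241000 m = 4.15×10⁻³ Pa/m
Geostrophic speed: V_g = |∂P/∂n|/(fρ) = 4.15×10⁻³/(1.19×10⁻⁴ × 1.24) = 28.0 m/s
Around a low, centrifugal force acts outward with Coriolis, so pressure-gradient force balances both:
(1/ρ)|∂P/∂n| = fV + V²/R  →  V² + fR·V − fR·V_g = 0
With fR = 1.19×10⁻⁴ × 912×10³ m = 109 m/s:
V = [−fR + √((fR)² + 4 fR V_g)]/2 = [−109 + √(109² + 4×109×28)]/2 = 23.1 m/s
Subgeostrophic (V < V_g = 28 m/s), as expected around a low.
Converting: 23.1 m/s × 3.6 = 83 km/h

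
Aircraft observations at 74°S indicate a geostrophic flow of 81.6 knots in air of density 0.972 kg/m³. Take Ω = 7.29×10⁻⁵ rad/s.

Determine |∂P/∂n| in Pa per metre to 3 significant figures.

5.72×10⁻³ Pa/m

Coriolis parameter at 74°S:
f = 2Ω sin φ = 2 × 7.29×10⁻⁵ × sin 74° = 1.40×10⁻⁴ s⁻¹
Wind speed in SI: 81.6 knots = 42.0 m/s
Geostrophic balance rearranged: |∂P/∂n| = f ρ V_g
|∂P/∂n| = 1.40×10⁻⁴ × 0.972 × 42.0 = 5.72×10⁻³ Pa/m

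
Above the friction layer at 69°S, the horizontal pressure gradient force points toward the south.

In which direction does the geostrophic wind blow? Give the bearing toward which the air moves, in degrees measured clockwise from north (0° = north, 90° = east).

090°

The pressure-gradient force points toward the south (bearing 180°).
Geostrophic balance: in the Southern Hemisphere the Coriolis force deflects motion to the left, so the geostrophic wind blows 90° to the left of the pressure-gradient force (low pressure on the right).
Rotating 180° by 90° counterclockwise gives 090° — the wind blows toward the east.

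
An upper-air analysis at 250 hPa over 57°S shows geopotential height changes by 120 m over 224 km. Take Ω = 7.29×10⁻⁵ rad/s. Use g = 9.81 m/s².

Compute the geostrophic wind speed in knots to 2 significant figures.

Coriolis parameter at 57°S:
f = 2Ω sin φ = 2 × 7.29×10⁻⁵ × sin 57° = 1.22×10⁻⁴ s⁻¹
Height gradient: |∂Z/∂n| = 120 m / 224000 m = 5.36×10⁻⁴
On a pressure surface, geostrophic balance gives V_g = (g/f)|∂Z/∂n|:
V_g = 9.81 × 5.36×10⁻⁴ / 1.22×10⁻⁴ = 43.0 m/s
Converting: 43.0 m/s × 1.944 = 84 knots

84 knots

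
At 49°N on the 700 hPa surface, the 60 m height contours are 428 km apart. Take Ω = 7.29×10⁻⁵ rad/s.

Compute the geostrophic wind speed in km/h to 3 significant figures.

45.0 km/h

Coriolis parameter at 49°N:
f = 2Ω sin φ = 2 × 7.29×10⁻⁵ × sin 49° = 1.10×10⁻⁴ s⁻¹
Height gradient: |∂Z/∂n| = 60 m / 428000 m = 1.40×10⁻⁴
On a pressure surface, geostrophic balance gives V_g = (g/f)|∂Z/∂n|:
V_g = 9.81 × 1.40×10⁻⁴ / 1.10×10⁻⁴ = 12.5 m/s
Converting: 12.5 m/s × 3.6 = 45.0 km/h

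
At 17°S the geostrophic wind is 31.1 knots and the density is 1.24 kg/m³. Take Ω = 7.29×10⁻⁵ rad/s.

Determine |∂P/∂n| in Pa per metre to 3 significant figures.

8.46×10⁻⁴ Pa/m

Coriolis parameter at 17°S:
f = 2Ω sin φ = 2 × 7.29×10⁻⁵ × sin 17° = 4.26×10⁻⁵ s⁻¹
Wind speed in SI: 31.1 knots = 16.0 m/s
Geostrophic balance rearranged: |∂P/∂n| = f ρ V_g
|∂P/∂n| = 4.26×10⁻⁵ × 1.24 × 16.0 = 8.46×10⁻⁴ Pa/m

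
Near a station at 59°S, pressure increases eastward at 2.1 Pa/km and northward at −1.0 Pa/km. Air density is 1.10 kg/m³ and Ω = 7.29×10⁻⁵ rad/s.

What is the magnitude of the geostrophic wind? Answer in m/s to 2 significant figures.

17 m/s

Coriolis parameter at 59°S:
f = 2Ω sin φ = 2 × 7.29×10⁻⁵ × sin 59° = 1.25×10⁻⁴ s⁻¹
In the Southern Hemisphere f is negative: f = −1.25×10⁻⁴ s⁻¹.
Component geostrophic relations (x east, y north):
u_g = −(1/(fρ)) ∂P/∂y,  v_g = (1/(fρ)) ∂P/∂x
u_g = −(−1.0×10⁻³)/(−1.25×10⁻⁴ × 1.10) = −7.27 m/s;  v_g = (2.1×10⁻³)/(−1.25×10⁻⁴ × 1.10) = −15.3 m/s
|V_g| = √(u_g² + v_g²) = 16.9 m/s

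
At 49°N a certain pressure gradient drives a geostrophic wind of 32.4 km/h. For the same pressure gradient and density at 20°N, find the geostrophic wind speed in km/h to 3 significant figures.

With the same pressure gradient and density, V_g ∝ 1/f ∝ 1/sin φ.
V₂ = V₁ · sin φ₁ / sin φ₂ = 32.4 × sin 49° / sin 20°
V₂ = 32.4 × 0.7547/0.3420 = 71.5 km/h

71.5 km/h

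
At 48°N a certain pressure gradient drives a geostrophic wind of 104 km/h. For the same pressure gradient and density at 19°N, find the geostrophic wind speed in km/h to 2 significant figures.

240 km/h

With the same pressure gradient and density, V_g ∝ 1/f ∝ 1/sin φ.
V₂ = V₁ · sin φ₁ / sin φ₂ = 104 × sin 48° / sin 19°
V₂ = 104 × 0.7431/0.3256 = 240 km/h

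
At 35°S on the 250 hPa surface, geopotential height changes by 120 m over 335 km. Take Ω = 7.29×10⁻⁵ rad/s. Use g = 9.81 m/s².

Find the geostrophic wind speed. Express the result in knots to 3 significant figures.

Coriolis parameter at 35°S:
f = 2Ω sin φ = 2 × 7.29×10⁻⁵ × sin 35° = 8.36×10⁻⁵ s⁻¹
Height gradient: |∂Z/∂n| = 120 m / 335000 m = 3.58×10⁻⁴
On a pressure surface, geostrophic balance gives V_g = (g/f)|∂Z/∂n|:
V_g = 9.81 × 3.58×10⁻⁴ / 8.36×10⁻⁵ = 42.0 m/s
Converting: 42.0 m/s × 1.944 = 81.7 knots

81.7 knots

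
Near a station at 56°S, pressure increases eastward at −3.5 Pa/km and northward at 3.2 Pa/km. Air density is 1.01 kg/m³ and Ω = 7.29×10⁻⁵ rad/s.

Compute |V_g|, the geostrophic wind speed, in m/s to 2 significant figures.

39 m/s

Coriolis parameter at 56°S:
f = 2Ω sin φ = 2 × 7.29×10⁻⁵ × sin 56° = 1.21×10⁻⁴ s⁻¹
In the Southern Hemisphere f is negative: f = −1.21×10⁻⁴ s⁻¹.
Component geostrophic relations (x east, y north):
u_g = −(1/(fρ)) ∂P/∂y,  v_g = (1/(fρ)) ∂P/∂x
u_g = −(3.2×10⁻³)/(−1.21×10⁻⁴ × 1.01) = 26.2 m/s;  v_g = (−3.5×10⁻³)/(−1.21×10⁻⁴ × 1.01) = 28.7 m/s
|V_g| = √(u_g² + v_g²) = 38.8 m/s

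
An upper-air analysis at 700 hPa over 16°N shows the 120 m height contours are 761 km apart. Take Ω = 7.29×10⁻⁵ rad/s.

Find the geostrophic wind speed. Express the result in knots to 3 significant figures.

Coriolis parameter at 16°N:
f = 2Ω sin φ = 2 × 7.29×10⁻⁵ × sin 16° = 4.02×10⁻⁵ s⁻¹
Height gradient: |∂Z/∂n| = 120 m / 761000 m = 1.58×10⁻⁴
On a pressure surface, geostrophic balance gives V_g = (g/f)|∂Z/∂n|:
V_g = 9.81 × 1.58×10⁻⁴ / 4.02×10⁻⁵ = 38.5 m/s
Converting: 38.5 m/s × 1.944 = 74.8 knots

74.8 knots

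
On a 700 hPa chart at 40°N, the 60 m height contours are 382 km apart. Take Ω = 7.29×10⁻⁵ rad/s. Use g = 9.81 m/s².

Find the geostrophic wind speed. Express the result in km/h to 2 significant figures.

Coriolis parameter at 40°N:
f = 2Ω sin φ = 2 × 7.29×10⁻⁵ × sin 40° = 9.37×10⁻⁵ s⁻¹
Height gradient: |∂Z/∂n| = 60 m / 382000 m = 1.57×10⁻⁴
On a pressure surface, geostrophic balance gives V_g = (g/f)|∂Z/∂n|:
V_g = 9.81 × 1.57×10⁻⁴ / 9.37×10⁻⁵ = 16.4 m/s
Converting: 16.4 m/s × 3.6 = 59 km/h

59 km/h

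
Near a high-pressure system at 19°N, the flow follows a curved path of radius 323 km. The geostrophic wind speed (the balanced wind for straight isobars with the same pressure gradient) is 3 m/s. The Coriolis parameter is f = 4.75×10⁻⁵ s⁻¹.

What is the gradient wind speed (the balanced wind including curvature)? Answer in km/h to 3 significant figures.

Around a high, pressure-gradient force acts outward with centrifugal, so Coriolis balances both:
fV = (1/ρ)|∂P/∂n| + V²/R  →  V² − fR·V + fR·V_g = 0
With fR = 4.75×10⁻⁵ × 323×10³ m = 15.3 m/s:
V = [fR − √((fR)² − 4 fR V_g)]/2 = [15.3 − √(15.3² − 4×15.3×3)]/2 = 4.09 m/s
Supergeostrophic (V > V_g = 3 m/s), as expected around a high.
Converting: 4.09 m/s × 3.6 = 14.7 km/h

14.7 km/h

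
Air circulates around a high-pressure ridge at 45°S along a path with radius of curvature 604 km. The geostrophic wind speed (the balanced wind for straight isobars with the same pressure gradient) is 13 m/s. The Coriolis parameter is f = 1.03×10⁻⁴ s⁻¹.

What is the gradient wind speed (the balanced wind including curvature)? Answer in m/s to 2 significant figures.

19 m/s

Around a high, pressure-gradient force acts outward with centrifugal, so Coriolis balances both:
fV = (1/ρ)|∂P/∂n| + V²/R  →  V² − fR·V + fR·V_g = 0
With fR = 1.03×10⁻⁴ × 604×10³ m = 62.2 m/s:
V = [fR − √((fR)² − 4 fR V_g)]/2 = [62.2 − √(62.2² − 4×62.2×13)]/2 = 18.5 m/s
Supergeostrophic (V > V_g = 13 m/s), as expected around a high.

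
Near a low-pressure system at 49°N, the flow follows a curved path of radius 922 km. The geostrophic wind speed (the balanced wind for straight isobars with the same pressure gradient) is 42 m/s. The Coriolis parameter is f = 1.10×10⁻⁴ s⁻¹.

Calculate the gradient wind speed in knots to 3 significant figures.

Around a low, centrifugal force acts outward with Coriolis, so pressure-gradient force balances both:
(1/ρ)|∂P/∂n| = fV + V²/R  →  V² + fR·V − fR·V_g = 0
With fR = 1.10×10⁻⁴ × 922×10³ m = 101 m/s:
V = [−fR + √((fR)² + 4 fR V_g)]/2 = [−101 + √(101² + 4×101×42)]/2 = 31.9 m/s
Subgeostrophic (V < V_g = 42 m/s), as expected around a low.
Converting: 31.9 m/s × 1.944 = 62.1 knots

62.1 knots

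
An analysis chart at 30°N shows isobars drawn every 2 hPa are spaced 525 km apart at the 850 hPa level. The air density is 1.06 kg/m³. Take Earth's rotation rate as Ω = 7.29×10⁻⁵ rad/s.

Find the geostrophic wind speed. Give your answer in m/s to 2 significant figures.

Coriolis parameter at 30°N:
f = 2Ω sin φ = 2 × 7.29×10⁻⁵ × sin 30° = 7.29×10⁻⁵ s⁻¹
Pressure gradient: |∂P/∂n| = 200 Pa / 525000 m = 3.81×10⁻⁴ Pa/m
Geostrophic balance (pressure-gradient force = Coriolis force):
V_g = (1/(fρ)) |∂P/∂n| = 3.81×10⁻⁴ / (7.29×10⁻⁵ × 1.06) = 4.93 m/s

4.9 m/s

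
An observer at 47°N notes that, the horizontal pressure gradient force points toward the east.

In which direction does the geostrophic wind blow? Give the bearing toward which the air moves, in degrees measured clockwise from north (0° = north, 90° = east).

The pressure-gradient force points toward the east (bearing 090°).
Geostrophic balance: in the Northern Hemisphere the Coriolis force deflects motion to the right, so the geostrophic wind blows 90° to the right of the pressure-gradient force (low pressure on the left).
Rotating 090° by 90° clockwise gives 180° — the wind blows toward the south.

180°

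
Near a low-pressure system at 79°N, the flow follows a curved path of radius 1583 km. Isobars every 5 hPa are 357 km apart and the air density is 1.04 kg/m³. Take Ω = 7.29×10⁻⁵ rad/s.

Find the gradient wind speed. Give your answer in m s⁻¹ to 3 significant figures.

9.05 m s⁻¹

Coriolis parameter at 79°N:
f = 2Ω sin φ = 2 × 7.29×10⁻⁵ × sin 79° = 1.43×10⁻⁴ s⁻¹
Pressure gradient: |∂P/∂n| = 500 Pa / 357000 m = 1.40×10⁻³ Pa/m
Geostrophic speed: V_g = |∂P/∂n|/(fρ) = 1.40×10⁻³/(1.43×10⁻⁴ × 1.04) = 9.41 m/s
Around a low, centrifugal force acts outward with Coriolis, so pressure-gradient force balances both:
(1/ρ)|∂P/∂n| = fV + V²/R  →  V² + fR·V − fR·V_g = 0
With fR = 1.43×10⁻⁴ × 1583×10³ m = 227 m/s:
V = [−fR + √((fR)² + 4 fR V_g)]/2 = [−227 + √(227² + 4×227×9.41)]/2 = 9.05 m/s
Subgeostrophic (V < V_g = 9.41 m/s), as expected around a low.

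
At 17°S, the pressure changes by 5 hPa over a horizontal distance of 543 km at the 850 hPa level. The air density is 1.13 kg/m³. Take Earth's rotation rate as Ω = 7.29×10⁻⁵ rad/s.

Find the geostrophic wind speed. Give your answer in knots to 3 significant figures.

37.2 knots

Coriolis parameter at 17°S:
f = 2Ω sin φ = 2 × 7.29×10⁻⁵ × sin 17° = 4.26×10⁻⁵ s⁻¹
Pressure gradient: |∂P/∂n| = 500 Pa / 543000 m = 9.21×10⁻⁴ Pa/m
Geostrophic balance (pressure-gradient force = Coriolis force):
V_g = (1/(fρ)) |∂P/∂n| = 9.21×10⁻⁴ / (4.26×10⁻⁵ × 1.13) = 19.1 m/s
Converting: 19.1 m/s × 1.944 = 37.2 knots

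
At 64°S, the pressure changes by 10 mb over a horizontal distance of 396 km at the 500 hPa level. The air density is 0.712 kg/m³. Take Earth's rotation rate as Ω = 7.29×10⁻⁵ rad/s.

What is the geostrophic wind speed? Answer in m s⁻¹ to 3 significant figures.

Coriolis parameter at 64°S:
f = 2Ω sin φ = 2 × 7.29×10⁻⁵ × sin 64° = 1.31×10⁻⁴ s⁻¹
Pressure gradient: |∂P/∂n| = 1000 Pa / 396000 m = 2.53×10⁻³ Pa/m
Geostrophic balance (pressure-gradient force = Coriolis force):
V_g = (1/(fρ)) |∂P/∂n| = 2.53×10⁻³ / (1.31×10⁻⁴ × 0.712) = 27.1 m/s

27.1 m s⁻¹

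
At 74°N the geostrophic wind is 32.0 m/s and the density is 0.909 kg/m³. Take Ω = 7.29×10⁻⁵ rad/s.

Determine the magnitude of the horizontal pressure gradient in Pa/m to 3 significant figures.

Coriolis parameter at 74°N:
f = 2Ω sin φ = 2 × 7.29×10⁻⁵ × sin 74° = 1.40×10⁻⁴ s⁻¹
Geostrophic balance rearranged: |∂P/∂n| = f ρ V_g
|∂P/∂n| = 1.40×10⁻⁴ × 0.909 × 32.0 = 4.08×10⁻³ Pa/m

4.08×10⁻³ Pa/m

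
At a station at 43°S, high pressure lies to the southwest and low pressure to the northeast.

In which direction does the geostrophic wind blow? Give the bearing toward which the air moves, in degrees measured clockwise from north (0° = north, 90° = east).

The pressure-gradient force points toward the northeast (bearing 045°).
Geostrophic balance: in the Southern Hemisphere the Coriolis force deflects motion to the left, so the geostrophic wind blows 90° to the left of the pressure-gradient force (low pressure on the right).
Rotating 045° by 90° counterclockwise gives 315° — the wind blows toward the northwest.

315°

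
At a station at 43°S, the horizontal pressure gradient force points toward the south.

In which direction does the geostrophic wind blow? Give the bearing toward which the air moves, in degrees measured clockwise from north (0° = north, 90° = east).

090°

The pressure-gradient force points toward the south (bearing 180°).
Geostrophic balance: in the Southern Hemisphere the Coriolis force deflects motion to the left, so the geostrophic wind blows 90° to the left of the pressure-gradient force (low pressure on the right).
Rotating 180° by 90° counterclockwise gives 090° — the wind blows toward the east.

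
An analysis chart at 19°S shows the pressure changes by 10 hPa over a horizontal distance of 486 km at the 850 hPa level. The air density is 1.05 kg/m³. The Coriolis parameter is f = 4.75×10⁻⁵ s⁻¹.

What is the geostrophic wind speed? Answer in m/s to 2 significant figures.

Pressure gradient: |∂P/∂n| = 1000 Pa / 486000 m = 2.06×10⁻³ Pa/m
Geostrophic balance (pressure-gradient force = Coriolis force):
V_g = (1/(fρ)) |∂P/∂n| = 2.06×10⁻³ / (4.75×10⁻⁵ × 1.05) = 41.3 m/s

41 m/s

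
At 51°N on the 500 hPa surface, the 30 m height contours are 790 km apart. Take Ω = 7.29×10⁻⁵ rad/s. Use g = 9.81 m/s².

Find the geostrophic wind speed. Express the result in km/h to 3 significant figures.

Coriolis parameter at 51°N:
f = 2Ω sin φ = 2 × 7.29×10⁻⁵ × sin 51° = 1.13×10⁻⁴ s⁻¹
Height gradient: |∂Z/∂n| = 30 m / 790000 m = 3.80×10⁻⁵
On a pressure surface, geostrophic balance gives V_g = (g/f)|∂Z/∂n|:
V_g = 9.81 × 3.80×10⁻⁵ / 1.13×10⁻⁴ = 3.29 m/s
Converting: 3.29 m/s × 3.6 = 11.8 km/h

11.8 km/h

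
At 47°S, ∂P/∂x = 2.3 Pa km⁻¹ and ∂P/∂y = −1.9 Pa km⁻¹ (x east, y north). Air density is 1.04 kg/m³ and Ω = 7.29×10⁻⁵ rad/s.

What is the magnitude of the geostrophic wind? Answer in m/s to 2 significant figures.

27 m/s

Coriolis parameter at 47°S:
f = 2Ω sin φ = 2 × 7.29×10⁻⁵ × sin 47° = 1.07×10⁻⁴ s⁻¹
In the Southern Hemisphere f is negative: f = −1.07×10⁻⁴ s⁻¹.
Component geostrophic relations (x east, y north):
u_g = −(1/(fρ)) ∂P/∂y,  v_g = (1/(fρ)) ∂P/∂x
u_g = −(−1.9×10⁻³)/(−1.07×10⁻⁴ × 1.04) = −17.1 m/s;  v_g = (2.3×10⁻³)/(−1.07×10⁻⁴ × 1.04) = −20.7 m/s
|V_g| = √(u_g² + v_g²) = 26.9 m/s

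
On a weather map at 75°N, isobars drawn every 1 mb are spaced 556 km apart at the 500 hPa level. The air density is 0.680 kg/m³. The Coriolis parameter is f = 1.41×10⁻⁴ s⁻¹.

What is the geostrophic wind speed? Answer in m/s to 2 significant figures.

Pressure gradient: |∂P/∂n| = 100 Pa / 556000 m = 1.80×10⁻⁴ Pa/m
Geostrophic balance (pressure-gradient force = Coriolis force):
V_g = (1/(fρ)) |∂P/∂n| = 1.80×10⁻⁴ / (1.41×10⁻⁴ × 0.680) = 1.88 m/s

1.9 m/s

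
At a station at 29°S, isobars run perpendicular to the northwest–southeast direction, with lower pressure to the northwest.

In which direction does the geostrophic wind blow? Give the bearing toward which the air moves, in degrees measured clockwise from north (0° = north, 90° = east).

225°

The pressure-gradient force points toward the northwest (bearing 315°).
Geostrophic balance: in the Southern Hemisphere the Coriolis force deflects motion to the left, so the geostrophic wind blows 90° to the left of the pressure-gradient force (low pressure on the right).
Rotating 315° by 90° counterclockwise gives 225° — the wind blows toward the southwest.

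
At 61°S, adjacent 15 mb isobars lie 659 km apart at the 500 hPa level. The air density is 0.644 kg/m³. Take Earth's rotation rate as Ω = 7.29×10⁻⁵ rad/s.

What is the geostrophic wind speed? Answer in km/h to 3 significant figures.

99.8 km/h

Coriolis parameter at 61°S:
f = 2Ω sin φ = 2 × 7.29×10⁻⁵ × sin 61° = 1.28×10⁻⁴ s⁻¹
Pressure gradient: |∂P/∂n| = 1500 Pa / 659000 m = 2.28×10⁻³ Pa/m
Geostrophic balance (pressure-gradient force = Coriolis force):
V_g = (1/(fρ)) |∂P/∂n| = 2.28×10⁻³ / (1.28×10⁻⁴ × 0.644) = 27.7 m/s
Converting: 27.7 m/s × 3.6 = 99.8 km/h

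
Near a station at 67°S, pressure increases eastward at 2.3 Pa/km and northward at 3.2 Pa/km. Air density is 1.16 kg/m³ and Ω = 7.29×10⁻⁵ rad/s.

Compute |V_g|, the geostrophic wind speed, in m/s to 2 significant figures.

Coriolis parameter at 67°S:
f = 2Ω sin φ = 2 × 7.29×10⁻⁵ × sin 67° = 1.34×10⁻⁴ s⁻¹
In the Southern Hemisphere f is negative: f = −1.34×10⁻⁴ s⁻¹.
Component geostrophic relations (x east, y north):
u_g = −(1/(fρ)) ∂P/∂y,  v_g = (1/(fρ)) ∂P/∂x
u_g = −(3.2×10⁻³)/(−1.34×10⁻⁴ × 1.16) = 20.6 m/s;  v_g = (2.3×10⁻³)/(−1.34×10⁻⁴ × 1.16) = −14.8 m/s
|V_g| = √(u_g² + v_g²) = 25.3 m/s

25 m/s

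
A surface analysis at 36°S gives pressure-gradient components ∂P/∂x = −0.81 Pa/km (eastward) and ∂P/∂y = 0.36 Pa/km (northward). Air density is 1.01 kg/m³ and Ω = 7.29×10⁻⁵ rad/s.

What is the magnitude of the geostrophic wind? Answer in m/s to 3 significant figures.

10.2 m/s

Coriolis parameter at 36°S:
f = 2Ω sin φ = 2 × 7.29×10⁻⁵ × sin 36° = 8.57×10⁻⁵ s⁻¹
In the Southern Hemisphere f is negative: f = −8.57×10⁻⁵ s⁻¹.
Component geostrophic relations (x east, y north):
u_g = −(1/(fρ)) ∂P/∂y,  v_g = (1/(fρ)) ∂P/∂x
u_g = −(0.36×10⁻³)/(−8.57×10⁻⁵ × 1.01) = 4.16 m/s;  v_g = (−0.81×10⁻³)/(−8.57×10⁻⁵ × 1.01) = 9.36 m/s
|V_g| = √(u_g² + v_g²) = 10.2 m/s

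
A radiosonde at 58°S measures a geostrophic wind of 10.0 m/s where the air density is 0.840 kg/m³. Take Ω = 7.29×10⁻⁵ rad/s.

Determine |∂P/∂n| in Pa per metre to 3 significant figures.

1.04×10⁻³ Pa/m

Coriolis parameter at 58°S:
f = 2Ω sin φ = 2 × 7.29×10⁻⁵ × sin 58° = 1.24×10⁻⁴ s⁻¹
Geostrophic balance rearranged: |∂P/∂n| = f ρ V_g
|∂P/∂n| = 1.24×10⁻⁴ × 0.840 × 10.0 = 1.04×10⁻³ Pa/m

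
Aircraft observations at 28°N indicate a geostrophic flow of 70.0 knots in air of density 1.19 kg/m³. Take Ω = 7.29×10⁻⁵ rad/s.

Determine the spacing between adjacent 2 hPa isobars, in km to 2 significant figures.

68 km

Coriolis parameter at 28°N:
f = 2Ω sin φ = 2 × 7.29×10⁻⁵ × sin 28° = 6.84×10⁻⁵ s⁻¹
Wind speed in SI: 70.0 knots = 36.0 m/s
Geostrophic balance rearranged: |∂P/∂n| = f ρ V_g
|∂P/∂n| = 6.84×10⁻⁵ × 1.19 × 36.0 = 2.93×10⁻³ Pa/m
Isobar spacing: Δn = ΔP/|∂P/∂n| = 200 Pa / 2.93×10⁻³ Pa/m = 68184 m ≈ 68 km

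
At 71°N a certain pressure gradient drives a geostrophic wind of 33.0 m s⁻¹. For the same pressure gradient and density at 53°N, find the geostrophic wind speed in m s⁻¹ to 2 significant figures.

With the same pressure gradient and density, V_g ∝ 1/f ∝ 1/sin φ.
V₂ = V₁ · sin φ₁ / sin φ₂ = 33.0 × sin 71° / sin 53°
V₂ = 33.0 × 0.9455/0.7986 = 39 m s⁻¹

39 m s⁻¹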